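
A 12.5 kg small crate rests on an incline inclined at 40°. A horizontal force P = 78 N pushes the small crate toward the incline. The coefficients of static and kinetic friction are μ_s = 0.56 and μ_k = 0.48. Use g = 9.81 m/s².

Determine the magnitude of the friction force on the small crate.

f ≈ 19.1 N (up the incline)

The horizontal push has a component P sin θ into the surface, so N = m g cos θ + P sin θ = 93.94 + 50.14 = 144.1 N.
Parallel to the incline: P cos θ − m g sin θ = 59.75 − 78.82 = -19.07 N; the friction needed to balance this is 19.07 N acting up the slope.
Maximum static friction: μ_s N = 0.56 × 144.1 = 80.68 N.
|f_req| = 19.07 ≤ 80.68 N → the small crate is in equilibrium; friction equals the required value.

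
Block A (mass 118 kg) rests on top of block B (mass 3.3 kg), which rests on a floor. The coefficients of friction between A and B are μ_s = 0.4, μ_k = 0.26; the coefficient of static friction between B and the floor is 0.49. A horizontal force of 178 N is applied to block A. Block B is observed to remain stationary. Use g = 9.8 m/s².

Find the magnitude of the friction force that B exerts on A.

f ≈ 178 N

The normal force B exerts on A is simply A's weight, N₁ = 1156 N.
Maximum static friction on A from B: μ_s N₁ = 0.4×1156 = 462.6 N.
P = 178 N is within that limit, so A and B move together (both at rest); the A–B friction is simply f₁ = P = 178 N.
B experiences an equal 178 N forward from A (third law). B is in equilibrium, so the floor supplies f₂ = 178 N of static friction (limit μ_s(m_A+m_B)g = 582.5 N, not exceeded).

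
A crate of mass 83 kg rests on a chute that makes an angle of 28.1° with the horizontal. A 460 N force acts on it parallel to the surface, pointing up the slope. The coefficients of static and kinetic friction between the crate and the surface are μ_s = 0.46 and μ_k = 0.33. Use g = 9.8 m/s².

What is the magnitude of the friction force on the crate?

f ≈ 76.9 N (down the incline)

Perpendicular to the surface, N = m g cos θ = 83·9.8·cos 28.1° = 717.5 N.
The friction needed for equilibrium is m g sin θ − P = 383.1 − 460 = -76.88 N, measured positive up-slope.
Static friction can supply at most μ_s N = 330.1 N.
Since |-76.88| ≤ 330.1 N, the crate remains in static equilibrium and friction takes exactly the required value.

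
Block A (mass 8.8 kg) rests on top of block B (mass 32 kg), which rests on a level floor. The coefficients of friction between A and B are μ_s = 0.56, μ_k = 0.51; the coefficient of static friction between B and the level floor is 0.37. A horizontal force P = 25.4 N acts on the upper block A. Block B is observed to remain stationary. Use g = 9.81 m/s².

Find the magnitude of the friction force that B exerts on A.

The normal force B exerts on A is simply A's weight, N₁ = 86.33 N.
Maximum static friction on A from B: μ_s N₁ = 0.56×86.33 = 48.34 N.
Since P = 25.4 N ≤ 48.34 N, A does not slip on B; friction on A equals P = 25.4 N.
B experiences an equal 25.4 N forward from A (third law). B is in equilibrium, so the floor supplies f₂ = 25.4 N of static friction (limit μ_s(m_A+m_B)g = 148.1 N, not exceeded).

f ≈ 25.4 N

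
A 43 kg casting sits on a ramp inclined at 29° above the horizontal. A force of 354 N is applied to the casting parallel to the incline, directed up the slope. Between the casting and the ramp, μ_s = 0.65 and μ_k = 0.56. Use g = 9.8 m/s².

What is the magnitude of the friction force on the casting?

f ≈ 150 N (down the incline)

The normal reaction is N = m g cos θ = 368.6 N.
Parallel to the incline, ΣF = 0 gives f = m g sin θ − P = 204.3 − 354 = -149.7 N (up-slope positive).
The static-friction ceiling is μ_s N = 0.65 × 368.6 = 239.6 N.
Since |-149.7| ≤ 239.6 N, no slip — friction simply equals what equilibrium demands.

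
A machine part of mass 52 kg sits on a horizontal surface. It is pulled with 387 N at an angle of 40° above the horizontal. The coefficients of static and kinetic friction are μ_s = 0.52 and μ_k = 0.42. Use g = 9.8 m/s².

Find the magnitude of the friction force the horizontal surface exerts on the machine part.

f ≈ 110 N

Vertical equilibrium gives N = m g − P sin α = 260.8 N.
The horizontal driving force is P cos α = 296.5 N, so equilibrium needs friction f = 296.5 N.
μ_s N = 0.52 × 260.8 = 135.6 N.
The required friction exceeds μ_s N, so the machine part moves and f = μ_k N = 110 N.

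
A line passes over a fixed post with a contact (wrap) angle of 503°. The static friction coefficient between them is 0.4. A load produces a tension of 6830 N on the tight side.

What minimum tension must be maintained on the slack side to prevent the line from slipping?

T_min ≈ 204 N

Capstan equation at impending slip: T_tight/T_slack = e^{μβ}.
β = 503° = 8.779 rad; e^{μβ} = e^{0.4×8.779} = 33.5.
T_slack = T_tight / e^{μβ} = 6830 / 33.5 = 204 N.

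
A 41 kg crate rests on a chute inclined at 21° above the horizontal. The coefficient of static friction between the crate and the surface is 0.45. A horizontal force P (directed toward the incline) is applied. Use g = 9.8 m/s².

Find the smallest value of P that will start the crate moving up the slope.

P ≈ 405 N

At impending motion up the slope, friction acts down-slope at its limit: f = μ_s N.
Perpendicular to the incline: N = m g cos θ + P sin θ.
Along the incline: P cos θ = m g sin θ + μ_s N = m g sin θ + μ_s (m g cos θ + P sin θ).
Solving, P (cos θ − μ_s sin θ) = m g (sin θ + μ_s cos θ), so P = 41×9.8×(sin 21° + 0.45 cos 21°)/(cos 21° − 0.45 sin 21°) = 402×0.7785/0.7723 = 405 N.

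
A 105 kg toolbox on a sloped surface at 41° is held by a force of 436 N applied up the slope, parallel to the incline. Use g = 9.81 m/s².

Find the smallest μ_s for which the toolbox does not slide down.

μ_s,min ≈ 0.308

N = m g cos θ = 777.4 N.
Friction must make up the shortfall along the incline: f = m g sin θ − P = 675.8 − 436 = 239.8 N.
At the threshold f = μ_s N, so μ_s,min = 239.8/777.4 = 0.308.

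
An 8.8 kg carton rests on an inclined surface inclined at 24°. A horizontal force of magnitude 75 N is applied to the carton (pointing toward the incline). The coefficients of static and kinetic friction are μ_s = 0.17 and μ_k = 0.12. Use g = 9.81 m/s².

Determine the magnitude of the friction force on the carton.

Resolve perpendicular to the incline: N = m g cos θ + P sin θ = 8.8×9.81×cos 24° + 75×sin 24° = 109.4 N.
Along the incline, the net driving force (taking up-slope positive) is P cos θ − m g sin θ = 68.52 − 35.11 = 33.4 N, so equilibrium requires friction f = -33.4 N (down-slope).
Maximum static friction: μ_s N = 0.17 × 109.4 = 18.59 N.
The required 33.4 N exceeds the static limit, so the carton slides up-slope and f = μ_k N = 0.12×109.4 = 13.1 N.

f ≈ 13.1 N (down the incline)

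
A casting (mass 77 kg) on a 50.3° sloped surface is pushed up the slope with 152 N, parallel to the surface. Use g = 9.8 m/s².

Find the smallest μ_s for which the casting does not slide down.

N = m g cos θ = 482 N.
Friction must make up the shortfall along the incline: f = m g sin θ − P = 580.6 − 152 = 428.6 N.
At the threshold f = μ_s N, so μ_s,min = 428.6/482 = 0.889.

μ_s,min ≈ 0.889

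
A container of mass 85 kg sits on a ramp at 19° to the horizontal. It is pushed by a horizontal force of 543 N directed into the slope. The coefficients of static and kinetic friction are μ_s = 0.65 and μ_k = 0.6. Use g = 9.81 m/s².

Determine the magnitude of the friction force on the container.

Resolve perpendicular to the incline: N = m g cos θ + P sin θ = 85×9.81×cos 19° + 543×sin 19° = 965.2 N.
Along the incline, the net driving force (taking up-slope positive) is P cos θ − m g sin θ = 513.4 − 271.5 = 241.9 N, so equilibrium requires friction f = -241.9 N (down-slope).
The limit of static friction is μ_s N = 627.4 N.
Since 241.9 N is within the 627.4 N limit, the container stays put and friction is exactly 242 N.

f ≈ 242 N (down the incline)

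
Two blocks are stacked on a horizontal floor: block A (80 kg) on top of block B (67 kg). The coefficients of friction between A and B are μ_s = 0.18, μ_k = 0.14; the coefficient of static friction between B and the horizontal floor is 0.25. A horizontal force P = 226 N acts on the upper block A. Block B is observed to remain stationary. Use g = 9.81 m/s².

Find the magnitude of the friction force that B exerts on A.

Normal force at the A–B interface: N₁ = m_A g = 784.8 N.
Maximum static friction on A from B: μ_s N₁ = 0.18×784.8 = 141.3 N.
Since P = 226 N > 141.3 N, A slides on B; the A–B friction is kinetic: f₁ = μ_k N₁ = 0.14×784.8 = 110 N.
B experiences an equal 110 N forward from A (third law). B is in equilibrium, so the floor supplies f₂ = 110 N of static friction (limit μ_s(m_A+m_B)g = 360.5 N, not exceeded).

f ≈ 110 N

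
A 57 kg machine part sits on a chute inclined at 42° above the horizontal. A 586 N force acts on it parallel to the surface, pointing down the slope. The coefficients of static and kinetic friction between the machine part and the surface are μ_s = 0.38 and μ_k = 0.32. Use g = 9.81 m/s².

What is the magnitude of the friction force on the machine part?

f ≈ 133 N (up the incline)

The normal reaction is N = m g cos θ = 415.5 N.
Parallel to the incline, ΣF = 0 gives f = m g sin θ + P = 374.2 + 586 = 960.2 N (up-slope positive).
Maximum static friction available: μ_s N = 0.38 × 415.5 = 157.9 N.
|960.2| exceeds 157.9 N, so the machine part slips down-slope; friction is kinetic, f = μ_k N = 0.32×415.5 = 133 N.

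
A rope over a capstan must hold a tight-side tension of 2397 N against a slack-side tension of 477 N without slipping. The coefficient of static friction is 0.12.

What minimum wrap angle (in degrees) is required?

T₂/T₁ = e^{μβ} → β = ln(T₂/T₁)/μ.
β = ln(2397/477)/0.12 = 1.614/0.12 = 13.45 rad.
In degrees: β = 13.45 × 180/π = 771°.

β_min ≈ 771°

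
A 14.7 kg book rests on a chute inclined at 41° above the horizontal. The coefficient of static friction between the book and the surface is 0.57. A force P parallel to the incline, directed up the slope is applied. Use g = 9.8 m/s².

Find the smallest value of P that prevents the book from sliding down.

P_min ≈ 32.5 N

The book tends to slide down (tan θ > μ_s), so at the point of impending slip friction acts up-slope at its limit: f = μ_s N.
P is parallel to the surface, so N = m g cos θ = 109 N.
Along the incline: P + μ_s N = m g sin θ, so P = 94.5 − 0.57×109 = 32.5 N.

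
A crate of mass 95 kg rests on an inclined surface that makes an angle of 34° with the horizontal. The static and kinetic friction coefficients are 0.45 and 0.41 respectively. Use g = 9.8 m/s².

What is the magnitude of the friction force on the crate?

Normal force: N = m g cos θ = 95 × 9.8 × cos 34° = 771.8 N.
For equilibrium along the incline, friction must balance the weight component: f = m g sin θ = 520.6 N up the slope.
Maximum static friction available: μ_s N = 0.45 × 771.8 = 347.3 N.
|520.6| exceeds 347.3 N, so the crate slips down-slope; friction is kinetic, f = μ_k N = 0.41×771.8 = 316 N.

f ≈ 316 N (up the incline)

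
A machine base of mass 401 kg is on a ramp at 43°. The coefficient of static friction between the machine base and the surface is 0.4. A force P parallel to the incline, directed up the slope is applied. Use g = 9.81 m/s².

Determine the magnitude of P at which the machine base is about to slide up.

At impending motion up the slope, friction acts down-slope at its limit: f = μ_s N.
P is parallel to the surface, so N = m g cos θ = 2880 N.
Along the incline: P = m g sin θ + μ_s N = 2680 + 0.4×2880 = 3830 N.

P ≈ 3830 N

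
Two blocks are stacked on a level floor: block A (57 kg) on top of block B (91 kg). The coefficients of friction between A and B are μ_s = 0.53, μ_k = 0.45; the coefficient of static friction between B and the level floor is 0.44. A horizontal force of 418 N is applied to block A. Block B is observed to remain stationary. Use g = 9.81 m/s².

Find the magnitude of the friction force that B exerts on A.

Normal force at the A–B interface: N₁ = m_A g = 559.2 N.
So the A–B interface can sustain at most μ_s N₁ = 296.4 N of static friction.
Since P = 418 N > 296.4 N, A slides on B; the A–B friction is kinetic: f₁ = μ_k N₁ = 0.45×559.2 = 252 N.
By Newton's third law B feels 252 N forward from A. With B stationary, the floor's static friction on B balances it: f₂ = 252 N (well within μ_s(m_A+m_B)g = 638.8 N).

f ≈ 252 N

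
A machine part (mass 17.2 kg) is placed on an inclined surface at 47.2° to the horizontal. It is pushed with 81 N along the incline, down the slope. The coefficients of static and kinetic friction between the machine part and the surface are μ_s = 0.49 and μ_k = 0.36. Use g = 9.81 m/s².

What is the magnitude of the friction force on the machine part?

f ≈ 41.3 N (up the incline)

Perpendicular to the surface, N = m g cos θ = 17.2·9.81·cos 47.2° = 114.6 N.
For equilibrium along the incline the friction force must supply f = m g sin θ + P = 123.8 + 81 = 204.8 N (positive meaning up-slope).
Static friction can supply at most μ_s N = 56.18 N.
|204.8| exceeds 56.18 N, so the machine part slips down-slope; friction is kinetic, f = μ_k N = 0.36×114.6 = 41.3 N.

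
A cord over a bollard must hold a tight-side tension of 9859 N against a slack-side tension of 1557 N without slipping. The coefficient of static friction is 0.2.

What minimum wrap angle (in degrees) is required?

β_min ≈ 529°

T₂/T₁ = e^{μβ} → β = ln(T₂/T₁)/μ.
β = ln(9859/1557)/0.2 = 1.846/0.2 = 9.228 rad.
In degrees: β = 9.228 × 180/π = 529°.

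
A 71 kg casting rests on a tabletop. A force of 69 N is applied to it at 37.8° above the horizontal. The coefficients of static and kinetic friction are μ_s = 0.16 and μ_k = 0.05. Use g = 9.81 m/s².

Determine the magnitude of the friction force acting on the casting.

f ≈ 54.5 N

The vertical component of P reduces the normal force: N = m g − P sin α = 696.5 − 42.29 = 654.2 N.
Horizontally, friction must balance P cos α = 54.52 N.
The static-friction limit is μ_s N = 104.7 N.
54.52 ≤ 104.7 N → static; friction equals the required 54.5 N.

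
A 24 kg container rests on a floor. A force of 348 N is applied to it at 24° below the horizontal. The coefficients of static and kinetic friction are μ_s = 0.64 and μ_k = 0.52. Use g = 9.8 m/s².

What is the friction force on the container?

f ≈ 196 N

Vertical equilibrium gives N = m g + P sin α = 376.7 N.
Horizontally, friction must balance P cos α = 317.9 N.
μ_s N = 0.64 × 376.7 = 241.1 N.
The required friction exceeds μ_s N, so the container moves and f = μ_k N = 196 N.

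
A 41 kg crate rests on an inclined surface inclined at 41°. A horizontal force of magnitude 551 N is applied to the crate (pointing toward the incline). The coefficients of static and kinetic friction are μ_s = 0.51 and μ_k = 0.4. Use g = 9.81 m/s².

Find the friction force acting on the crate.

The horizontal push has a component P sin θ into the surface, so N = m g cos θ + P sin θ = 303.6 + 361.5 = 665 N.
Parallel to the incline: P cos θ − m g sin θ = 415.8 − 263.9 = 152 N; the friction needed to balance this is 152 N acting down the slope.
Maximum static friction: μ_s N = 0.51 × 665 = 339.2 N.
|f_req| = 152 ≤ 339.2 N → the crate is in equilibrium; friction equals the required value.

f ≈ 152 N (down the incline)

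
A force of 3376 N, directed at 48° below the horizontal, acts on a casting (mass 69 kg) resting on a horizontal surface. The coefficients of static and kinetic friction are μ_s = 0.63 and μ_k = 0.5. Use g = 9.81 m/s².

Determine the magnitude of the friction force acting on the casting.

N = m g + P sin α = 676.9 + 3376×sin 48° = 3186 N.
The horizontal driving force is P cos α = 2259 N, so equilibrium needs friction f = 2259 N.
μ_s N = 0.63 × 3186 = 2007 N.
2259 > 2007 N → the casting slides; f = μ_k N = 0.5×3186 = 1590 N.

f ≈ 1590 N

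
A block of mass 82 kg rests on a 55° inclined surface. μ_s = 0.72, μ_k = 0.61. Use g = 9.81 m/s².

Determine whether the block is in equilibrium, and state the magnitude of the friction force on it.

N = m g cos θ = 461 N.
Down-slope weight component: m g sin θ = 659 N.
μ_s N = 332 N.
659 > 332 N, so it slides; kinetic friction f = μ_k N = 0.61×461 = 281 N.

f ≈ 281 N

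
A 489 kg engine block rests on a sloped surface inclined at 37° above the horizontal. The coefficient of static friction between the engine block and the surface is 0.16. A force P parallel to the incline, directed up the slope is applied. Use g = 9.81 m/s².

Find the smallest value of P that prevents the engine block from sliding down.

The engine block tends to slide down (tan θ > μ_s), so at the point of impending slip friction acts up-slope at its limit: f = μ_s N.
P is parallel to the surface, so N = m g cos θ = 3830 N.
Along the incline: P + μ_s N = m g sin θ, so P = 2890 − 0.16×3830 = 2270 N.

P_min ≈ 2270 N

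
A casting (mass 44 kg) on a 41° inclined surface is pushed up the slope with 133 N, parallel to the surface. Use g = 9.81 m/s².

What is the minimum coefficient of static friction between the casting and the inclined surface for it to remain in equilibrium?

μ_s,min ≈ 0.461

N = m g cos θ = 325.8 N.
Friction must make up the shortfall along the incline: f = m g sin θ − P = 283.2 − 133 = 150.2 N.
At the threshold f = μ_s N, so μ_s,min = 150.2/325.8 = 0.461.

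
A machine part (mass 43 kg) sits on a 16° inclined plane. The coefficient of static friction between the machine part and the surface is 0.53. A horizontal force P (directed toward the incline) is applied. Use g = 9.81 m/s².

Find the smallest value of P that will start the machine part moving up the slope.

P ≈ 406 N

At impending motion up the slope, friction acts down-slope at its limit: f = μ_s N.
Perpendicular to the incline: N = m g cos θ + P sin θ.
Along the incline: P cos θ = m g sin θ + μ_s N = m g sin θ + μ_s (m g cos θ + P sin θ).
Solving, P (cos θ − μ_s sin θ) = m g (sin θ + μ_s cos θ), so P = 43×9.81×(sin 16° + 0.53 cos 16°)/(cos 16° − 0.53 sin 16°) = 422×0.7851/0.8152 = 406 N.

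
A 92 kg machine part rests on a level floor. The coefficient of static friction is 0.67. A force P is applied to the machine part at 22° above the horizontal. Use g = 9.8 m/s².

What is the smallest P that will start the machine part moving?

P ≈ 513 N

N = m g − P sin α (the pull lifts the machine part).
At impending slip, P cos α = μ_s N = μ_s (m g − P sin α).
Solving: P (cos α + μ_s sin α) = μ_s m g → P = 0.67×902/(cos 22° + 0.67 sin 22°) = 604/1.178 = 513 N.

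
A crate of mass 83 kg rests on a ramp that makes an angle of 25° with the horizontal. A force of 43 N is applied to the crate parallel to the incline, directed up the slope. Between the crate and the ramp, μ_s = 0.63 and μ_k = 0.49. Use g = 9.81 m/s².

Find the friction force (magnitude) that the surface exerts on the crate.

f ≈ 301 N (up the incline)

Perpendicular to the surface, N = m g cos θ = 83·9.81·cos 25° = 737.9 N.
The friction needed for equilibrium is m g sin θ − P = 344.1 − 43 = 301.1 N, measured positive up-slope.
Static friction can supply at most μ_s N = 464.9 N.
Since |301.1| ≤ 464.9 N, static friction is sufficient; f equals the required value, not μ_s N.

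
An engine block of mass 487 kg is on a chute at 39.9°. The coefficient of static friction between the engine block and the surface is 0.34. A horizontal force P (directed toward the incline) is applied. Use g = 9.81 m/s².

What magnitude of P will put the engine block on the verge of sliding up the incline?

At impending motion up the slope, friction acts down-slope at its limit: f = μ_s N.
Perpendicular to the incline: N = m g cos θ + P sin θ.
Along the incline: P cos θ = m g sin θ + μ_s N = m g sin θ + μ_s (m g cos θ + P sin θ).
Solving, P (cos θ − μ_s sin θ) = m g (sin θ + μ_s cos θ), so P = 487×9.81×(sin 39.9° + 0.34 cos 39.9°)/(cos 39.9° − 0.34 sin 39.9°) = 4780×0.9023/0.5491 = 7850 N.

P ≈ 7850 N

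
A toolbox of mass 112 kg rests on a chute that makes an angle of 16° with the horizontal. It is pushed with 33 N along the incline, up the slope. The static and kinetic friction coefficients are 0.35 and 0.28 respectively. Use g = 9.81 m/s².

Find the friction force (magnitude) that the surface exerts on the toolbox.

Perpendicular to the surface, N = m g cos θ = 112·9.81·cos 16° = 1056 N.
Parallel to the incline, ΣF = 0 gives f = m g sin θ − P = 302.8 − 33 = 269.8 N (up-slope positive).
Static friction can supply at most μ_s N = 369.7 N.
Since |269.8| ≤ 369.7 N, no slip — friction simply equals what equilibrium demands.

f ≈ 270 N (up the incline)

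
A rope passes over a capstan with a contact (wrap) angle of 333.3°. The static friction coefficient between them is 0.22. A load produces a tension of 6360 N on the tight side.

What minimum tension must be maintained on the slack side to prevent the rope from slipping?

T_min ≈ 1770 N

Capstan equation at impending slip: T_tight/T_slack = e^{μβ}.
β = 333.3° = 5.817 rad; e^{μβ} = e^{0.22×5.817} = 3.596.
T_slack = T_tight / e^{μβ} = 6360 / 3.596 = 1770 N.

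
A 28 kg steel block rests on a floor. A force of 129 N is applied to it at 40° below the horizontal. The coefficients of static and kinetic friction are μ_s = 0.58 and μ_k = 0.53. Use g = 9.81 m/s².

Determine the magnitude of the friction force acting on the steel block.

Vertical equilibrium gives N = m g + P sin α = 357.6 N.
The horizontal driving force is P cos α = 98.82 N, so equilibrium needs friction f = 98.82 N.
The static-friction limit is μ_s N = 207.4 N.
Since 98.82 N does not exceed the limit, the steel block stays at rest and f = 98.8 N.

f ≈ 98.8 N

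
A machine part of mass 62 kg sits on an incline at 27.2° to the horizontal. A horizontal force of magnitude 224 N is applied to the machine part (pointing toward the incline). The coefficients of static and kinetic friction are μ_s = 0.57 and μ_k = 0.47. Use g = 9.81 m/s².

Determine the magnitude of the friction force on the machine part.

The horizontal push has a component P sin θ into the surface, so N = m g cos θ + P sin θ = 541 + 102.4 = 643.4 N.
Along the incline, the net driving force (taking up-slope positive) is P cos θ − m g sin θ = 199.2 − 278 = -78.79 N, so equilibrium requires friction f = 78.79 N (up-slope).
Maximum static friction: μ_s N = 0.57 × 643.4 = 366.7 N.
Since 78.79 N is within the 366.7 N limit, the machine part stays put and friction is exactly 78.8 N.

f ≈ 78.8 N (up the incline)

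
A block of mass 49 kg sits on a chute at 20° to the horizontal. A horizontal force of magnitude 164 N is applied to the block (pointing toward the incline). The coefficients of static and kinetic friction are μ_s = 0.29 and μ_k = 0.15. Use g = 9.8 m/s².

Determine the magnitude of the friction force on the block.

f ≈ 10.1 N (up the incline)

The horizontal push has a component P sin θ into the surface, so N = m g cos θ + P sin θ = 451.2 + 56.09 = 507.3 N.
Parallel to the incline: P cos θ − m g sin θ = 154.1 − 164.2 = -10.13 N; the friction needed to balance this is 10.13 N acting up the slope.
Maximum static friction: μ_s N = 0.29 × 507.3 = 147.1 N.
|f_req| = 10.13 ≤ 147.1 N → the block is in equilibrium; friction equals the required value.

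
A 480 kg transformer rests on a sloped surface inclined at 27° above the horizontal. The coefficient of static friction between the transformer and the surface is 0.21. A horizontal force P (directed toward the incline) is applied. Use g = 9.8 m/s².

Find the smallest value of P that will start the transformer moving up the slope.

At impending motion up the slope, friction acts down-slope at its limit: f = μ_s N.
Perpendicular to the incline: N = m g cos θ + P sin θ.
Along the incline: P cos θ = m g sin θ + μ_s N = m g sin θ + μ_s (m g cos θ + P sin θ).
Solving, P (cos θ − μ_s sin θ) = m g (sin θ + μ_s cos θ), so P = 480×9.8×(sin 27° + 0.21 cos 27°)/(cos 27° − 0.21 sin 27°) = 4700×0.6411/0.7957 = 3790 N.

P ≈ 3790 N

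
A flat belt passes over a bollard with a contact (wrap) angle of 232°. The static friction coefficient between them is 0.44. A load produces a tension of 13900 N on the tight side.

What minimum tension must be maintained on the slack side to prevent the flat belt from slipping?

T_min ≈ 2340 N

Capstan equation at impending slip: T_tight/T_slack = e^{μβ}.
β = 232° = 4.049 rad; e^{μβ} = e^{0.44×4.049} = 5.94.
T_slack = T_tight / e^{μβ} = 13900 / 5.94 = 2340 N.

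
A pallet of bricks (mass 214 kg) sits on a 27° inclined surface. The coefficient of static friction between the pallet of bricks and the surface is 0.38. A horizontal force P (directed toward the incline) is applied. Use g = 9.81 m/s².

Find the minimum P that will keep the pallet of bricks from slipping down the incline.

P_min ≈ 228 N

The pallet of bricks tends to slide down (tan θ > μ_s), so at the point of impending slip friction acts up-slope at its limit: f = μ_s N.
Perpendicular to the incline: N = m g cos θ + P sin θ.
Along the incline: P cos θ + μ_s N = m g sin θ, i.e. P cos θ + μ_s (m g cos θ + P sin θ) = m g sin θ.
Solving, P (cos θ + μ_s sin θ) = m g (sin θ − μ_s cos θ), so P = 2100×0.1154/1.064 = 228 N.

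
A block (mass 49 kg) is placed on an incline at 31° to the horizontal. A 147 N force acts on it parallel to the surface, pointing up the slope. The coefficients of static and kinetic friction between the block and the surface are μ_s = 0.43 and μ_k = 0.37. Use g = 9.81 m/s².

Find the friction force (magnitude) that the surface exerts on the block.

The normal reaction is N = m g cos θ = 412 N.
The friction needed for equilibrium is m g sin θ − P = 247.6 − 147 = 100.6 N, measured positive up-slope.
Static friction can supply at most μ_s N = 177.2 N.
Since |100.6| ≤ 177.2 N, static friction is sufficient; f equals the required value, not μ_s N.

f ≈ 101 N (up the incline)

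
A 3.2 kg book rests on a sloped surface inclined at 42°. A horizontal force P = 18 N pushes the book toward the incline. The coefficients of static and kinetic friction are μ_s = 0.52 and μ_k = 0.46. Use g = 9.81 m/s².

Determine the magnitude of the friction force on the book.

f ≈ 7.63 N (up the incline)

Resolve perpendicular to the incline: N = m g cos θ + P sin θ = 3.2×9.81×cos 42° + 18×sin 42° = 35.37 N.
Parallel to the incline: P cos θ − m g sin θ = 13.38 − 21.01 = -7.629 N; the friction needed to balance this is 7.629 N acting up the slope.
The limit of static friction is μ_s N = 18.39 N.
|f_req| = 7.629 ≤ 18.39 N → the book is in equilibrium; friction equals the required value.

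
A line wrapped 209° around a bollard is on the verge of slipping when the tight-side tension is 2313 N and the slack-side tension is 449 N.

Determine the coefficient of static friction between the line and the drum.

μ ≈ 0.449

T₂/T₁ = e^{μβ} → μ = ln(T₂/T₁)/β.
β = 209° = 3.648 rad.
μ = ln(2313/449)/3.648 = ln(5.151)/3.648 = 0.449.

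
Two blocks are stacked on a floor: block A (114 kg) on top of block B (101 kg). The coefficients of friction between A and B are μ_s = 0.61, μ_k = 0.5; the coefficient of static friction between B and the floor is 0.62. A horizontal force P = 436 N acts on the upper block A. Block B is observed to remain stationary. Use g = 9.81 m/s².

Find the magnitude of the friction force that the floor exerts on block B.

Normal force at the A–B interface: N₁ = m_A g = 1118 N.
So the A–B interface can sustain at most μ_s N₁ = 682.2 N of static friction.
P = 436 N is within that limit, so A and B move together (both at rest); the A–B friction is simply f₁ = P = 436 N.
By Newton's third law B feels 436 N forward from A. With B stationary, the floor's static friction on B balances it: f₂ = 436 N (well within μ_s(m_A+m_B)g = 1308 N).

f ≈ 436 N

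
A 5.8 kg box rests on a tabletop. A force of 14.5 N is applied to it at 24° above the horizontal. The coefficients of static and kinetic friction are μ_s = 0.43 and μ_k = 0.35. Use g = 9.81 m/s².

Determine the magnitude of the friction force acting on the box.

The vertical component of P reduces the normal force: N = m g − P sin α = 56.9 − 5.898 = 51 N.
The horizontal driving force is P cos α = 13.25 N, so equilibrium needs friction f = 13.25 N.
μ_s N = 0.43 × 51 = 21.93 N.
Since 13.25 N does not exceed the limit, the box stays at rest and f = 13.2 N.

f ≈ 13.2 N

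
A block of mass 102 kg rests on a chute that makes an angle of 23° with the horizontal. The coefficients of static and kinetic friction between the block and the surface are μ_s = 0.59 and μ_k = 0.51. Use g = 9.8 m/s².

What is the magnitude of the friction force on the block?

Normal force: N = m g cos θ = 102 × 9.8 × cos 23° = 920.1 N.
Along the slope the weight component is m g sin θ = 390.6 N; friction must supply exactly this, acting up-slope.
Maximum static friction available: μ_s N = 0.59 × 920.1 = 542.9 N.
Since |390.6| ≤ 542.9 N, no slip — friction simply equals what equilibrium demands.

f ≈ 391 N (up the incline)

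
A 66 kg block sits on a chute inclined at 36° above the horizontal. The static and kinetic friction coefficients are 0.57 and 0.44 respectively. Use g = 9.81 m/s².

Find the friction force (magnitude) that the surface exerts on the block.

Perpendicular to the surface, N = m g cos θ = 66·9.81·cos 36° = 523.8 N.
For equilibrium along the incline, friction must balance the weight component: f = m g sin θ = 380.6 N up the slope.
Static friction can supply at most μ_s N = 298.6 N.
Since |380.6| > 298.6 N, static friction cannot hold it; the block slides down the incline and kinetic friction applies: f = μ_k N = 0.44 × 523.8 = 230 N.

f ≈ 230 N (up the incline)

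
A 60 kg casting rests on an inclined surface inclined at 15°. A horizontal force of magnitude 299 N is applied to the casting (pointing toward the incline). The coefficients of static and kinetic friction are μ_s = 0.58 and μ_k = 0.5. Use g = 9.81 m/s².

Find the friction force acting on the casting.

f ≈ 136 N (down the incline)

Resolve perpendicular to the incline: N = m g cos θ + P sin θ = 60×9.81×cos 15° + 299×sin 15° = 645.9 N.
Along the incline, the net driving force (taking up-slope positive) is P cos θ − m g sin θ = 288.8 − 152.3 = 136.5 N, so equilibrium requires friction f = -136.5 N (down-slope).
The limit of static friction is μ_s N = 374.6 N.
Since 136.5 N is within the 374.6 N limit, the casting stays put and friction is exactly 136 N.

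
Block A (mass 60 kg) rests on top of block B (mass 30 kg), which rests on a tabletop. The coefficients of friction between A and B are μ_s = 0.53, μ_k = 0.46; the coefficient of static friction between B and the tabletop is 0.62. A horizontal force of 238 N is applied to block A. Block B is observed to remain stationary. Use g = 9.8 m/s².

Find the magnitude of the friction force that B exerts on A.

The normal force B exerts on A is simply A's weight, N₁ = 588 N.
Maximum static friction on A from B: μ_s N₁ = 0.53×588 = 311.6 N.
Since P = 238 N ≤ 311.6 N, A does not slip on B; friction on A equals P = 238 N.
B experiences an equal 238 N forward from A (third law). B is in equilibrium, so the floor supplies f₂ = 238 N of static friction (limit μ_s(m_A+m_B)g = 546.8 N, not exceeded).

f ≈ 238 N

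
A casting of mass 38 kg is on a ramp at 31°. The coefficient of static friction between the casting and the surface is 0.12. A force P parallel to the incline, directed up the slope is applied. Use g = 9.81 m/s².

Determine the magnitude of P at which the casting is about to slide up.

At impending motion up the slope, friction acts down-slope at its limit: f = μ_s N.
P is parallel to the surface, so N = m g cos θ = 320 N.
Along the incline: P = m g sin θ + μ_s N = 192 + 0.12×320 = 230 N.

P ≈ 230 N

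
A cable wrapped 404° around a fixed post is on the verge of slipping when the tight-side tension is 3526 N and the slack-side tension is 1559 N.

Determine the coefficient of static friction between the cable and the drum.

μ ≈ 0.116

T₂/T₁ = e^{μβ} → μ = ln(T₂/T₁)/β.
β = 404° = 7.051 rad.
μ = ln(3526/1559)/7.051 = ln(2.262)/7.051 = 0.116.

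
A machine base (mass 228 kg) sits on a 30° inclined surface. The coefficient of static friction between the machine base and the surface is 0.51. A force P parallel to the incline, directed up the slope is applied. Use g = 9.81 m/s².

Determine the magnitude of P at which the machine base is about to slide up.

P ≈ 2110 N

At impending motion up the slope, friction acts down-slope at its limit: f = μ_s N.
P is parallel to the surface, so N = m g cos θ = 1940 N.
Along the incline: P = m g sin θ + μ_s N = 1120 + 0.51×1940 = 2110 N.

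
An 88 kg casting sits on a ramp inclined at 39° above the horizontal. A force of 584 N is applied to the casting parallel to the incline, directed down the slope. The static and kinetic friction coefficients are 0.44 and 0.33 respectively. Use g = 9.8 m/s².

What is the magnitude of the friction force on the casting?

f ≈ 221 N (up the incline)

The normal reaction is N = m g cos θ = 670.2 N.
For equilibrium along the incline the friction force must supply f = m g sin θ + P = 542.7 + 584 = 1127 N (positive meaning up-slope).
Maximum static friction available: μ_s N = 0.44 × 670.2 = 294.9 N.
Since |1127| > 294.9 N, static friction cannot hold it; the casting slides down the incline and kinetic friction applies: f = μ_k N = 0.33 × 670.2 = 221 N.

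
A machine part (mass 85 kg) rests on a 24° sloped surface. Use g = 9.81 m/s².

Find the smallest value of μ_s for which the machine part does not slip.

At the slip threshold m g sin θ = μ_s m g cos θ, so μ_s,min = tan θ.
μ_s,min = tan 24° = 0.445.

μ_s,min ≈ 0.445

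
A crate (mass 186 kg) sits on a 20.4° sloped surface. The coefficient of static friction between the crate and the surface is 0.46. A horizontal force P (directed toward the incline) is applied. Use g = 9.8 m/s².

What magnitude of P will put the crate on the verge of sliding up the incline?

At impending motion up the slope, friction acts down-slope at its limit: f = μ_s N.
Perpendicular to the incline: N = m g cos θ + P sin θ.
Along the incline: P cos θ = m g sin θ + μ_s N = m g sin θ + μ_s (m g cos θ + P sin θ).
Solving, P (cos θ − μ_s sin θ) = m g (sin θ + μ_s cos θ), so P = 186×9.8×(sin 20.4° + 0.46 cos 20.4°)/(cos 20.4° − 0.46 sin 20.4°) = 1820×0.7797/0.7769 = 1830 N.

P ≈ 1830 N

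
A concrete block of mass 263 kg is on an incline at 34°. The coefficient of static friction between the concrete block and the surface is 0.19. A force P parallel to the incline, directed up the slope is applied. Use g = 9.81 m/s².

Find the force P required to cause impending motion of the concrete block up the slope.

At impending motion up the slope, friction acts down-slope at its limit: f = μ_s N.
P is parallel to the surface, so N = m g cos θ = 2140 N.
Along the incline: P = m g sin θ + μ_s N = 1440 + 0.19×2140 = 1850 N.

P ≈ 1850 N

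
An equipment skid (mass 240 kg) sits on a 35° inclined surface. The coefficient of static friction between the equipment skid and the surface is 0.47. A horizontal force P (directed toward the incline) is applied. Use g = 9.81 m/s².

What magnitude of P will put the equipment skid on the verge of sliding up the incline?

P ≈ 4110 N

At impending motion up the slope, friction acts down-slope at its limit: f = μ_s N.
Perpendicular to the incline: N = m g cos θ + P sin θ.
Along the incline: P cos θ = m g sin θ + μ_s N = m g sin θ + μ_s (m g cos θ + P sin θ).
Solving, P (cos θ − μ_s sin θ) = m g (sin θ + μ_s cos θ), so P = 240×9.81×(sin 35° + 0.47 cos 35°)/(cos 35° − 0.47 sin 35°) = 2350×0.9586/0.5496 = 4110 N.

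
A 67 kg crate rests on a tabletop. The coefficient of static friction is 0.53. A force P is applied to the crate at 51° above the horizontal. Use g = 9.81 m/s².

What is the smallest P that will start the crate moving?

N = m g − P sin α (the pull lifts the crate).
At impending slip, P cos α = μ_s N = μ_s (m g − P sin α).
Solving: P (cos α + μ_s sin α) = μ_s m g → P = 0.53×657/(cos 51° + 0.53 sin 51°) = 348/1.041 = 335 N.

P ≈ 335 N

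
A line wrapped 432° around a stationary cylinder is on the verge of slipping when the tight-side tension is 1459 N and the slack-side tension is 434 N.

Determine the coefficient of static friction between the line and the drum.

T₂/T₁ = e^{μβ} → μ = ln(T₂/T₁)/β.
β = 432° = 7.54 rad.
μ = ln(1459/434)/7.54 = ln(3.362)/7.54 = 0.161.

μ ≈ 0.161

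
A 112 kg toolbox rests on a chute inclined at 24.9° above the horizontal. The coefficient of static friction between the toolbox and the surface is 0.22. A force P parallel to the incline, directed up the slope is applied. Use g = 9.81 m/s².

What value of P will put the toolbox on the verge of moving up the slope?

P ≈ 682 N

At impending motion up the slope, friction acts down-slope at its limit: f = μ_s N.
P is parallel to the surface, so N = m g cos θ = 997 N.
Along the incline: P = m g sin θ + μ_s N = 463 + 0.22×997 = 682 N.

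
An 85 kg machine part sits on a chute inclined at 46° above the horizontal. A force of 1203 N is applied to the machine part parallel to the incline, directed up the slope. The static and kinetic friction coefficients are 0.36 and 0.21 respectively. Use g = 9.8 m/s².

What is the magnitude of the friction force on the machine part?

The normal reaction is N = m g cos θ = 578.7 N.
The friction needed for equilibrium is m g sin θ − P = 599.2 − 1203 = -603.8 N, measured positive up-slope.
The static-friction ceiling is μ_s N = 0.36 × 578.7 = 208.3 N.
|-603.8| exceeds 208.3 N, so the machine part slips up-slope; friction is kinetic, f = μ_k N = 0.21×578.7 = 122 N.

f ≈ 122 N (down the incline)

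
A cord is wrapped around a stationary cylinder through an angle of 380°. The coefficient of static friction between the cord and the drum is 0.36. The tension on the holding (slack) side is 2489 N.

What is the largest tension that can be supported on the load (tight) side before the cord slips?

T_max ≈ 27100 N

At impending slip the capstan equation gives T₂/T₁ = e^{μβ} with β in radians.
β = 380° × π/180 = 6.632 rad.
e^{μβ} = e^{0.36×6.632} = 10.89.
T₂ = T₁ · e^{μβ} = 2489 × 10.89 = 27100 N.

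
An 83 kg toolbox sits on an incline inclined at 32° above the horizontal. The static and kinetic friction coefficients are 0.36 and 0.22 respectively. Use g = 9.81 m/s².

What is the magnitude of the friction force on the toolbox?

f ≈ 152 N (up the incline)

Normal force: N = m g cos θ = 83 × 9.81 × cos 32° = 690.5 N.
For equilibrium along the incline, friction must balance the weight component: f = m g sin θ = 431.5 N up the slope.
Static friction can supply at most μ_s N = 248.6 N.
|431.5| exceeds 248.6 N, so the toolbox slips down-slope; friction is kinetic, f = μ_k N = 0.22×690.5 = 152 N.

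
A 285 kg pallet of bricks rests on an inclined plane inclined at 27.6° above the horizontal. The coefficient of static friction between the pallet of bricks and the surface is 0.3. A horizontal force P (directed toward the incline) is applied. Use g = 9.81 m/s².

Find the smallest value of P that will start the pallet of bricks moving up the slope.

P ≈ 2730 N

At impending motion up the slope, friction acts down-slope at its limit: f = μ_s N.
Perpendicular to the incline: N = m g cos θ + P sin θ.
Along the incline: P cos θ = m g sin θ + μ_s N = m g sin θ + μ_s (m g cos θ + P sin θ).
Solving, P (cos θ − μ_s sin θ) = m g (sin θ + μ_s cos θ), so P = 285×9.81×(sin 27.6° + 0.3 cos 27.6°)/(cos 27.6° − 0.3 sin 27.6°) = 2800×0.7292/0.7472 = 2730 N.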